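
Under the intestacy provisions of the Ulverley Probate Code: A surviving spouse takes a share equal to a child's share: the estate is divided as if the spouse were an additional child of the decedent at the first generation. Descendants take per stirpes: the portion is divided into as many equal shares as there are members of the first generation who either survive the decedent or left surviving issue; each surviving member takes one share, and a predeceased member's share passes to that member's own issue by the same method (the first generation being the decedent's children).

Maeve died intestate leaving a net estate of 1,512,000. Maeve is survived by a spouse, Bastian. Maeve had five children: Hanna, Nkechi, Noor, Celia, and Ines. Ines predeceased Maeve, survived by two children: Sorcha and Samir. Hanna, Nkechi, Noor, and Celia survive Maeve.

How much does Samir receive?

The spouse counts as an additional share at the children's level, so there are 6 primary shares of 252,000. Bastian takes one such share (252,000).
The children's combined portion (1,260,000) is divided into 5 shares of 252,000: Hanna, Nkechi, Noor, and Celia each take 252,000; Ines's 252,000 share passes to Ines's issue.
Ines's share (252,000) is divided into 2 shares of 126,000: Sorcha and Samir each take 126,000.

Samir receives 126,000.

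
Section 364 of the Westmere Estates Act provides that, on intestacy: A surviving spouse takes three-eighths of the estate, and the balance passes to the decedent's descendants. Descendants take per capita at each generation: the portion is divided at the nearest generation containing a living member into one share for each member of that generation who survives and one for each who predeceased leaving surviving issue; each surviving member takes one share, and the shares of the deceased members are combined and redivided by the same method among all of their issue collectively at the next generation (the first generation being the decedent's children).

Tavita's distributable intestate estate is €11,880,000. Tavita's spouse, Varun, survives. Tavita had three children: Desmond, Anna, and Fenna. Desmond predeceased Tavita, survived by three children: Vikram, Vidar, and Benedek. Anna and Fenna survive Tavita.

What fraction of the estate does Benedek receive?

Varun takes three-eighths of €11,880,000 = €4,455,000. The remaining €7,425,000 passes to the descendants.
The descendants' portion (€7,425,000) is divided at the children's generation into 3 shares of €2,475,000. Anna and Fenna each take €2,475,000. The remaining share for the deceased Desmond (€2,475,000) is carried to the next generation.
That pool (€2,475,000) is divided at the grandchildren's generation equally among Vikram, Vidar, and Benedek: €825,000 each.

Benedek receives 5/72 of the estate.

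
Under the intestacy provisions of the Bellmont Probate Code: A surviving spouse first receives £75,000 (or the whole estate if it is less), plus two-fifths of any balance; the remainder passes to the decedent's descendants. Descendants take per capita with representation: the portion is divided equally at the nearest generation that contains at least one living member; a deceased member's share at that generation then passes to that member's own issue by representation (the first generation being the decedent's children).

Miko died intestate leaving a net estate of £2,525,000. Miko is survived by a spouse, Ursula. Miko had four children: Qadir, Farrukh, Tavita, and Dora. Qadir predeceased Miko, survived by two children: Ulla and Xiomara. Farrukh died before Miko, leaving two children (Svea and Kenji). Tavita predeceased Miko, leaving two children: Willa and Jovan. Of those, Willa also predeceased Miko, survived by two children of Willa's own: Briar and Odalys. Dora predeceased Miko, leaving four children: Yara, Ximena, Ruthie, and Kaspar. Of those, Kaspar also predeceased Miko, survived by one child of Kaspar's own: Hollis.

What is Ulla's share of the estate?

Ursula first takes £75,000, leaving a balance of £2,450,000. Ursula then takes two-fifths of the balance (£980,000), for a total of £1,055,000. The remaining £1,470,000 passes to the descendants.
No child survives, so the initial division is made at the grandchildren's generation.
The descendants' portion (£1,470,000) is divided into 10 shares of £147,000: Ulla, Xiomara, Svea, Kenji, Jovan, Yara, Ximena, and Ruthie each take £147,000; Willa's £147,000 share passes to Willa's issue; Kaspar's £147,000 share passes to Kaspar's issue.
Willa's share (£147,000) is divided into 2 shares of £73,500: Briar and Odalys each take £73,500.
Kaspar's share (£147,000) passes entirely to Hollis.

Ulla receives £147,000.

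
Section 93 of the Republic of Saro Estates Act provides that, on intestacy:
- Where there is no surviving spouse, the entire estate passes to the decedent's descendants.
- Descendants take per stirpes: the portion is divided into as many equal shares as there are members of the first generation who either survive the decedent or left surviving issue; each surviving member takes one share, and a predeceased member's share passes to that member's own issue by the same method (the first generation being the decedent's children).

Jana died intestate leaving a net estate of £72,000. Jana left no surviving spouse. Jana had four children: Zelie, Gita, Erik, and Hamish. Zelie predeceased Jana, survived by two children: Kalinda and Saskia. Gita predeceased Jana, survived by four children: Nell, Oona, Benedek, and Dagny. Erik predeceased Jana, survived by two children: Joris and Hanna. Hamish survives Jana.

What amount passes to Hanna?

The entire £72,000 passes to the descendants.
That amount (£72,000) is divided into 4 shares of £18,000: Hamish takes £18,000; Zelie's £18,000 share passes to Zelie's issue; Gita's £18,000 share passes to Gita's issue; Erik's £18,000 share passes to Erik's issue.
Zelie's share (£18,000) is divided into 2 shares of £9,000: Kalinda and Saskia each take £9,000.
Gita's share (£18,000) is divided into 4 shares of £4,500: Nell, Oona, Benedek, and Dagny each take £4,500.
Erik's share (£18,000) is divided into 2 shares of £9,000: Joris and Hanna each take £9,000.

Hanna receives £9,000.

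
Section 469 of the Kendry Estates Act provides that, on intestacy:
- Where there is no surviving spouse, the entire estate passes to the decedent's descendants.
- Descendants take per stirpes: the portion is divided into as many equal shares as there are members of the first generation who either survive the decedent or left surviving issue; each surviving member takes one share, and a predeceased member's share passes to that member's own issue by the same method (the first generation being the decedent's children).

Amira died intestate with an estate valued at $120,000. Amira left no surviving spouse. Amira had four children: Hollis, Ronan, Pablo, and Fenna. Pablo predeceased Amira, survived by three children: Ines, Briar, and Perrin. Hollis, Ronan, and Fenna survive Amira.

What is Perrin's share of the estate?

The entire $120,000 passes to the descendants.
That amount ($120,000) is divided into 4 shares of $30,000: Hollis, Ronan, and Fenna each take $30,000; Pablo's $30,000 share passes to Pablo's issue.
Pablo's share ($30,000) is divided into 3 shares of $10,000: Ines, Briar, and Perrin each take $10,000.

Perrin receives $10,000.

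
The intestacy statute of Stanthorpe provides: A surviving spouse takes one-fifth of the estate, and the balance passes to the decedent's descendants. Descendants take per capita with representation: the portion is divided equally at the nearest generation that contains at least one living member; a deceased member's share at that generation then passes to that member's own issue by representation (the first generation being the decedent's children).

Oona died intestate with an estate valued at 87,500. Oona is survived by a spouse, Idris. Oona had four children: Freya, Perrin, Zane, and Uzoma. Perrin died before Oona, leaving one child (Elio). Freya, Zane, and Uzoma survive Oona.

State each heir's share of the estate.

Idris takes one-fifth of 87,500 = 17,500. The remaining 70,000 passes to the descendants.
The descendants' portion (70,000) is divided into 4 shares of 17,500: Freya, Zane, and Uzoma each take 17,500; Perrin's 17,500 share passes to Perrin's issue.
Perrin's share (17,500) passes entirely to Elio.

Idris: 17,500; Freya: 17,500; Elio: 17,500; Zane: 17,500; Uzoma: 17,500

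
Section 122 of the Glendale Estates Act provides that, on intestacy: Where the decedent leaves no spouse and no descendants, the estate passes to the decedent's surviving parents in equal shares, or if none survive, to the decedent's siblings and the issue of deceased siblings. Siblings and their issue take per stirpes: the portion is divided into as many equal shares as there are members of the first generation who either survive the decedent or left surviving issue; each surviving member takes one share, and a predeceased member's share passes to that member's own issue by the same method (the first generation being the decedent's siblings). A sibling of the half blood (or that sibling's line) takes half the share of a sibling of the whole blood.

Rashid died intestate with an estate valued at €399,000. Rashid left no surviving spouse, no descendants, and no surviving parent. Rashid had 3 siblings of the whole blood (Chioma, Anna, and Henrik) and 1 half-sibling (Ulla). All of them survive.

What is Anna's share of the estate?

Anna receives €114,000.

The entire €399,000 passes to the siblings and their issue.
Counting each half-blood sibling's line as half a unit, there are 7/2 units in €399,000, so one unit is €114,000. Whole-blood lines (Chioma, Anna, and Henrik) take €114,000 each; half-blood lines (Ulla) take €57,000 each.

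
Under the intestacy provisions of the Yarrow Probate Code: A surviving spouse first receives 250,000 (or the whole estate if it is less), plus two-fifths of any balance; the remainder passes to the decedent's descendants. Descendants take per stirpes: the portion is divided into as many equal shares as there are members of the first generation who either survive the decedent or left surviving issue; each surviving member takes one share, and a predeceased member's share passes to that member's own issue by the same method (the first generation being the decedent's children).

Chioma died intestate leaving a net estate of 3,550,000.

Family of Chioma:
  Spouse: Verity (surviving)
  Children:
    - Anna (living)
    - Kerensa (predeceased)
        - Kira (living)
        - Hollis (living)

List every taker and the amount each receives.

Verity: 1,570,000; Anna: 990,000; Kira: 495,000; Hollis: 495,000

Verity first takes 250,000, leaving a balance of 3,300,000. Verity then takes two-fifths of the balance (1,320,000), for a total of 1,570,000. The remaining 1,980,000 passes to the descendants.
The descendants' portion (1,980,000) is divided into 2 shares of 990,000: Anna takes 990,000; Kerensa's 990,000 share passes to Kerensa's issue.
Kerensa's share (990,000) is divided into 2 shares of 495,000: Kira and Hollis each take 495,000.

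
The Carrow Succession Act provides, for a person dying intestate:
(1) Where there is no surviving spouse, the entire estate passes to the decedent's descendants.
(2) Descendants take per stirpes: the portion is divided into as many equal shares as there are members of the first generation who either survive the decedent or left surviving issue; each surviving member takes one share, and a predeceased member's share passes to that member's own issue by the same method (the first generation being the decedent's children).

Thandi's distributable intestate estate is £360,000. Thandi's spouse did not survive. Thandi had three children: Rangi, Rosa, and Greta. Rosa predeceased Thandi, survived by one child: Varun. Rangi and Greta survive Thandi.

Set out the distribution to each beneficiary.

The entire £360,000 passes to the descendants.
That amount (£360,000) is divided into 3 shares of £120,000: Rangi and Greta each take £120,000; Rosa's £120,000 share passes to Rosa's issue.
Rosa's share (£120,000) passes entirely to Varun.

Rangi: £120,000; Varun: £120,000; Greta: £120,000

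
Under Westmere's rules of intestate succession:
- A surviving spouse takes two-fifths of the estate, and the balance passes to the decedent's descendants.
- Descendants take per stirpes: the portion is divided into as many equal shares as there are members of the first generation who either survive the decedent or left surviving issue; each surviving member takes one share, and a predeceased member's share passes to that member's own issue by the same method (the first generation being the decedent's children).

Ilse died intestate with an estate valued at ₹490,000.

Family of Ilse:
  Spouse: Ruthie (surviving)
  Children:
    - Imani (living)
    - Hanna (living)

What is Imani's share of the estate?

Ruthie takes two-fifths of ₹490,000 = ₹196,000. The remaining ₹294,000 passes to the descendants.
The descendants' portion (₹294,000) is divided into 2 shares of ₹147,000: Imani and Hanna each take ₹147,000.

Imani receives ₹147,000.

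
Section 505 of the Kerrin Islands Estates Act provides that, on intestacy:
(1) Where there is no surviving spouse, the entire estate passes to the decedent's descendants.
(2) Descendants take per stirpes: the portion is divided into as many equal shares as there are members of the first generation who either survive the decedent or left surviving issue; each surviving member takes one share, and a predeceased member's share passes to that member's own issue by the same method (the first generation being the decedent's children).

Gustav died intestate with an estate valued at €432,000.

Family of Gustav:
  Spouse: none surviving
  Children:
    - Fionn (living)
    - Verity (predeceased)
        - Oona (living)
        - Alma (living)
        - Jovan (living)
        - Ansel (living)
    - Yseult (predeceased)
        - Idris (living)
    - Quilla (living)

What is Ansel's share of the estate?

The entire €432,000 passes to the descendants.
That amount (€432,000) is divided into 4 shares of €108,000: Fionn and Quilla each take €108,000; Verity's €108,000 share passes to Verity's issue; Yseult's €108,000 share passes to Yseult's issue.
Verity's share (€108,000) is divided into 4 shares of €27,000: Oona, Alma, Jovan, and Ansel each take €27,000.
Yseult's share (€108,000) passes entirely to Idris.

Ansel receives €27,000.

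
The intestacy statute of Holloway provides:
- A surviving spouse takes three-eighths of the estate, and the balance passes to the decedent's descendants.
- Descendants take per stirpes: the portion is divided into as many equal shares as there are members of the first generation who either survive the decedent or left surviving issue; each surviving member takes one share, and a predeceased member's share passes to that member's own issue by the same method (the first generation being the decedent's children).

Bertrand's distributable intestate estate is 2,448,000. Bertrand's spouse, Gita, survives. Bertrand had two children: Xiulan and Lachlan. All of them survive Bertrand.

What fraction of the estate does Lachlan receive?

Lachlan receives 5/16 of the estate.

Gita takes three-eighths of 2,448,000 = 918,000. The remaining 1,530,000 passes to the descendants.
The descendants' portion (1,530,000) is divided into 2 shares of 765,000: Xiulan and Lachlan each take 765,000.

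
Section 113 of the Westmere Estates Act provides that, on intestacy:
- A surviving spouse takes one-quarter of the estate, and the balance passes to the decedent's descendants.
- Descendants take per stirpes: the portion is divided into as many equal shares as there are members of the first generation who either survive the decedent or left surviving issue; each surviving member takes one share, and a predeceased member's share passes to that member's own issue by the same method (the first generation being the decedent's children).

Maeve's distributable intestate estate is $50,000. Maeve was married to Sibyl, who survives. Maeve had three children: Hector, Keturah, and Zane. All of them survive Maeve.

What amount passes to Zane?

Zane receives $12,500.

Sibyl takes one-quarter of $50,000 = $12,500. The remaining $37,500 passes to the descendants.
The descendants' portion ($37,500) is divided into 3 shares of $12,500: Hector, Keturah, and Zane each take $12,500.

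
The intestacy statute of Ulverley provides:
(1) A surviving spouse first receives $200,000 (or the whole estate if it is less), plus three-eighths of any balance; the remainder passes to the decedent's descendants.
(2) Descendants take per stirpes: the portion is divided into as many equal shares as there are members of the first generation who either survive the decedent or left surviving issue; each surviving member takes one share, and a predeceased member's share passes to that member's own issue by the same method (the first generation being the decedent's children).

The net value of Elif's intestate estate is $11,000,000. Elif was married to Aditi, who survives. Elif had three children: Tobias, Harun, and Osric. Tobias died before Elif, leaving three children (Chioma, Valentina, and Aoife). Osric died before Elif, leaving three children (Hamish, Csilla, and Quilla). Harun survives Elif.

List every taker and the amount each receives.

Aditi first takes $200,000, leaving a balance of $10,800,000. Aditi then takes three-eighths of the balance ($4,050,000), for a total of $4,250,000. The remaining $6,750,000 passes to the descendants.
The descendants' portion ($6,750,000) is divided into 3 shares of $2,250,000: Harun takes $2,250,000; Tobias's $2,250,000 share passes to Tobias's issue; Osric's $2,250,000 share passes to Osric's issue.
Tobias's share ($2,250,000) is divided into 3 shares of $750,000: Chioma, Valentina, and Aoife each take $750,000.
Osric's share ($2,250,000) is divided into 3 shares of $750,000: Hamish, Csilla, and Quilla each take $750,000.

Aditi: $4,250,000; Chioma: $750,000; Valentina: $750,000; Aoife: $750,000; Harun: $2,250,000; Hamish: $750,000; Csilla: $750,000; Quilla: $750,000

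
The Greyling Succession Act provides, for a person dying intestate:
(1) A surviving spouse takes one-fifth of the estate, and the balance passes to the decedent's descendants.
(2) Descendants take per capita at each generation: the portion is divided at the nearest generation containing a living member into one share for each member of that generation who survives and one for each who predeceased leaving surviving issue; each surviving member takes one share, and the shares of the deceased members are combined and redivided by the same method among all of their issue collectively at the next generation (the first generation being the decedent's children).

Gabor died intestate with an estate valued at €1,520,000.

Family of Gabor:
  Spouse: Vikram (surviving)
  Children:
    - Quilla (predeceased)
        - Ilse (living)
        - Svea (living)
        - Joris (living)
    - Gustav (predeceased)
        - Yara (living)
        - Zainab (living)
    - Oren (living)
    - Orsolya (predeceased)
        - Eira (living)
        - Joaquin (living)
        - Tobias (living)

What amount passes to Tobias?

Vikram takes one-fifth of €1,520,000 = €304,000. The remaining €1,216,000 passes to the descendants.
The descendants' portion (€1,216,000) is divided at the children's generation into 4 shares of €304,000. Oren takes €304,000. The 3 shares of the deceased (Quilla, Gustav, and Orsolya) are combined into a pool of €912,000.
That pool (€912,000) is divided at the grandchildren's generation equally among Ilse, Svea, Joris, Yara, Zainab, Eira, Joaquin, and Tobias: €114,000 each.

Tobias receives €114,000.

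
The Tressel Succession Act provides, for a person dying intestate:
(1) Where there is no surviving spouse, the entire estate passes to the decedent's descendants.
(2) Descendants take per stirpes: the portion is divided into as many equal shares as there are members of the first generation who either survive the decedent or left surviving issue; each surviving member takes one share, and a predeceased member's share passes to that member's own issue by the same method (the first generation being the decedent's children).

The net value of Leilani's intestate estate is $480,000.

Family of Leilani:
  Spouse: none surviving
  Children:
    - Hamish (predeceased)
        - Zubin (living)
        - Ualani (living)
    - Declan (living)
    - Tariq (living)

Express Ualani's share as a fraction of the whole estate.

Ualani receives 1/6 of the estate.

The entire $480,000 passes to the descendants.
That amount ($480,000) is divided into 3 shares of $160,000: Declan and Tariq each take $160,000; Hamish's $160,000 share passes to Hamish's issue.
Hamish's share ($160,000) is divided into 2 shares of $80,000: Zubin and Ualani each take $80,000.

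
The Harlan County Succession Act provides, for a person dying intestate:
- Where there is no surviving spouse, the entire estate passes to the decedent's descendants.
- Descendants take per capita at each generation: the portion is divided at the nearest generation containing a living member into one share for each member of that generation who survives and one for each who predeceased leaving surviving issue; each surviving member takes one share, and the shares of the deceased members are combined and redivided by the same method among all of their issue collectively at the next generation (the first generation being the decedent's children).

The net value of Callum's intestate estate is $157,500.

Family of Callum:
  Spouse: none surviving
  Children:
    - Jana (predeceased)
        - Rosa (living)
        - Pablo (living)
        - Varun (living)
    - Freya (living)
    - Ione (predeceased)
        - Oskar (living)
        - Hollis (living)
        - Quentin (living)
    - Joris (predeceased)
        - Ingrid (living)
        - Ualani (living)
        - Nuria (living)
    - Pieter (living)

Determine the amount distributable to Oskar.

The entire $157,500 passes to the descendants.
That amount ($157,500) is divided at the children's generation into 5 shares of $31,500. Freya and Pieter each take $31,500. The 3 shares of the deceased (Jana, Ione, and Joris) are combined into a pool of $94,500.
That pool ($94,500) is divided at the grandchildren's generation equally among Rosa, Pablo, Varun, Oskar, Hollis, Quentin, Ingrid, Ualani, and Nuria: $10,500 each.

Oskar receives $10,500.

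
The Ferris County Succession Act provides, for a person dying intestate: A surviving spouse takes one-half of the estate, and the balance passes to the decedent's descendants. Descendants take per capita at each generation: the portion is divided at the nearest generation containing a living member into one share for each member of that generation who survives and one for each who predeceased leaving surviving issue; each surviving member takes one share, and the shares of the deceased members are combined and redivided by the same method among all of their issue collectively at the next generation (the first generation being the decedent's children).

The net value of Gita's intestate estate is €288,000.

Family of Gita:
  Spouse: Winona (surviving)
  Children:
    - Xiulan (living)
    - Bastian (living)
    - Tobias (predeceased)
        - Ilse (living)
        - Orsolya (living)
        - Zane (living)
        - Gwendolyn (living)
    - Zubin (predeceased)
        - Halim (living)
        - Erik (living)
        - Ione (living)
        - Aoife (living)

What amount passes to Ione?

Ione receives €9,000.

Winona takes one-half of €288,000 = €144,000. The remaining €144,000 passes to the descendants.
The descendants' portion (€144,000) is divided at the children's generation into 4 shares of €36,000. Xiulan and Bastian each take €36,000. The 2 shares of the deceased (Tobias and Zubin) are combined into a pool of €72,000.
That pool (€72,000) is divided at the grandchildren's generation equally among Ilse, Orsolya, Zane, Gwendolyn, Halim, Erik, Ione, and Aoife: €9,000 each.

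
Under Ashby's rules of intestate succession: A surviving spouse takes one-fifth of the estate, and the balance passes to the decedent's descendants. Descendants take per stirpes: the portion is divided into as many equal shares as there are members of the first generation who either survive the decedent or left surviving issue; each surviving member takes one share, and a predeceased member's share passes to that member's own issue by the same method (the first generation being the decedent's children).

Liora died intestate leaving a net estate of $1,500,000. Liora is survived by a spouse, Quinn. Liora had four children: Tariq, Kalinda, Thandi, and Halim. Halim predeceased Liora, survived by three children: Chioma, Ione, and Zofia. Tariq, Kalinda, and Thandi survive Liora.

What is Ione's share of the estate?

Quinn takes one-fifth of $1,500,000 = $300,000. The remaining $1,200,000 passes to the descendants.
The descendants' portion ($1,200,000) is divided into 4 shares of $300,000: Tariq, Kalinda, and Thandi each take $300,000; Halim's $300,000 share passes to Halim's issue.
Halim's share ($300,000) is divided into 3 shares of $100,000: Chioma, Ione, and Zofia each take $100,000.

Ione receives $100,000.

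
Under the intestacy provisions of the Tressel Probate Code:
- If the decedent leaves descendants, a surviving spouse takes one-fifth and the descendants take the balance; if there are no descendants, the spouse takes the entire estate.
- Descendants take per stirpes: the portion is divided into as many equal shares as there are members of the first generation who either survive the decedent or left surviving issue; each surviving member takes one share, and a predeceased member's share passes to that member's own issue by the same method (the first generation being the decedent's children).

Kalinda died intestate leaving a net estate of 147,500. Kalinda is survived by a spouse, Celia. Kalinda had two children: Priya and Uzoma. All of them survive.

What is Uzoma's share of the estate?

Uzoma receives 59,000.

Celia takes one-fifth of 147,500 = 29,500. The remaining 118,000 passes to the descendants.
The descendants' portion (118,000) is divided into 2 shares of 59,000: Priya and Uzoma each take 59,000.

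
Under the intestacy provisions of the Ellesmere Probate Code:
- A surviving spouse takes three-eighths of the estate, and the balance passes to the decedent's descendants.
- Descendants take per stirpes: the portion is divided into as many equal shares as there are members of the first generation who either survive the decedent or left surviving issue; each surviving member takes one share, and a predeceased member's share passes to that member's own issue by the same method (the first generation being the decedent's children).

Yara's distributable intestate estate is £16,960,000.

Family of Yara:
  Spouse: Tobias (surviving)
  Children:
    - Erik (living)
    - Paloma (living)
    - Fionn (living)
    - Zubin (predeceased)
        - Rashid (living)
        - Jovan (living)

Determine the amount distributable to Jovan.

Jovan receives £1,325,000.

Tobias takes three-eighths of £16,960,000 = £6,360,000. The remaining £10,600,000 passes to the descendants.
The descendants' portion (£10,600,000) is divided into 4 shares of £2,650,000: Erik, Paloma, and Fionn each take £2,650,000; Zubin's £2,650,000 share passes to Zubin's issue.
Zubin's share (£2,650,000) is divided into 2 shares of £1,325,000: Rashid and Jovan each take £1,325,000.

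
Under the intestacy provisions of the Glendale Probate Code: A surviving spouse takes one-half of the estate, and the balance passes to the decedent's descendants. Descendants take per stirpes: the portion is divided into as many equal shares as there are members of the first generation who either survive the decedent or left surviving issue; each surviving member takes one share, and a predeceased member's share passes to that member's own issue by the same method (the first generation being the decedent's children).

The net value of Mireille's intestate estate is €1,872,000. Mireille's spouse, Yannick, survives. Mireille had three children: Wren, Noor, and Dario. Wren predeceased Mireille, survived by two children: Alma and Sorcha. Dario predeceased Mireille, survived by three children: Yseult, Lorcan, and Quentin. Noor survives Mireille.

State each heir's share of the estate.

Yannick takes one-half of €1,872,000 = €936,000. The remaining €936,000 passes to the descendants.
The descendants' portion (€936,000) is divided into 3 shares of €312,000: Noor takes €312,000; Wren's €312,000 share passes to Wren's issue; Dario's €312,000 share passes to Dario's issue.
Wren's share (€312,000) is divided into 2 shares of €156,000: Alma and Sorcha each take €156,000.
Dario's share (€312,000) is divided into 3 shares of €104,000: Yseult, Lorcan, and Quentin each take €104,000.

Yannick: €936,000; Alma: €156,000; Sorcha: €156,000; Noor: €312,000; Yseult: €104,000; Lorcan: €104,000; Quentin: €104,000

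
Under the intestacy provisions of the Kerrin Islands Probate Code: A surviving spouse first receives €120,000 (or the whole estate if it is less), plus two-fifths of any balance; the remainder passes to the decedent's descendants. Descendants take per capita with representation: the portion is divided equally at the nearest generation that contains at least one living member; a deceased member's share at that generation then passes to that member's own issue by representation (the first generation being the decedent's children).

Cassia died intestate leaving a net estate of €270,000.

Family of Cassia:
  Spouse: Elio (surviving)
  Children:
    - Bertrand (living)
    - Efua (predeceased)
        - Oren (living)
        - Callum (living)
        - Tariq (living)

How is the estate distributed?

Elio first takes €120,000, leaving a balance of €150,000. Elio then takes two-fifths of the balance (€60,000), for a total of €180,000. The remaining €90,000 passes to the descendants.
The descendants' portion (€90,000) is divided into 2 shares of €45,000: Bertrand takes €45,000; Efua's €45,000 share passes to Efua's issue.
Efua's share (€45,000) is divided into 3 shares of €15,000: Oren, Callum, and Tariq each take €15,000.

Elio: €180,000; Bertrand: €45,000; Oren: €15,000; Callum: €15,000; Tariq: €15,000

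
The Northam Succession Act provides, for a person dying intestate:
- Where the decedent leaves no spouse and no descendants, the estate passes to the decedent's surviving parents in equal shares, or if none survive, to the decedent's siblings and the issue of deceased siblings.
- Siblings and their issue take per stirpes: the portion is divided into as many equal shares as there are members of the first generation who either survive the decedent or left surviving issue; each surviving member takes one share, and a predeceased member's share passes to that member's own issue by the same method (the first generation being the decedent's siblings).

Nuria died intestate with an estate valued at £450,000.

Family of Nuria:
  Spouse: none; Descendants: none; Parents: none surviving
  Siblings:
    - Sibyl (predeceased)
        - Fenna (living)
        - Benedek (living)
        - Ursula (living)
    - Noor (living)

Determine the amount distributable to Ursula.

The entire £450,000 passes to the siblings and their issue.
That amount (£450,000) is divided into 2 shares of £225,000: Noor takes £225,000; Sibyl's £225,000 share passes to Sibyl's issue.
Sibyl's share (£225,000) is divided into 3 shares of £75,000: Fenna, Benedek, and Ursula each take £75,000.

Ursula receives £75,000.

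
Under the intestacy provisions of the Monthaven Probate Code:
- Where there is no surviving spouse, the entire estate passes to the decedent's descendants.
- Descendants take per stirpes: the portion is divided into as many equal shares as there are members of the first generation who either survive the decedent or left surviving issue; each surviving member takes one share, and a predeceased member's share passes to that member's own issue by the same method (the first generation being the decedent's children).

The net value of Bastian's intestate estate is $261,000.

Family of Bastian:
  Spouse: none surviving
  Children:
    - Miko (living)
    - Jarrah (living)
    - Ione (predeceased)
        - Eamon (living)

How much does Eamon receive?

Eamon receives $87,000.

The entire $261,000 passes to the descendants.
That amount ($261,000) is divided into 3 shares of $87,000: Miko and Jarrah each take $87,000; Ione's $87,000 share passes to Ione's issue.
Ione's share ($87,000) passes entirely to Eamon.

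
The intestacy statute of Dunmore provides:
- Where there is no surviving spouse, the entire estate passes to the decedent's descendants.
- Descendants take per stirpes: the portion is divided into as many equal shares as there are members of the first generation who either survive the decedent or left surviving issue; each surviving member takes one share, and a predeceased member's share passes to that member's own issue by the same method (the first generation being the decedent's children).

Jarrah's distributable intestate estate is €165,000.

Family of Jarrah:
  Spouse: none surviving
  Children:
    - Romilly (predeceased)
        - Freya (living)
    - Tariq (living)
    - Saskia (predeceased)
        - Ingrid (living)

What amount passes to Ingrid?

Ingrid receives €55,000.

The entire €165,000 passes to the descendants.
That amount (€165,000) is divided into 3 shares of €55,000: Tariq takes €55,000; Romilly's €55,000 share passes to Romilly's issue; Saskia's €55,000 share passes to Saskia's issue.
Romilly's share (€55,000) passes entirely to Freya.
Saskia's share (€55,000) passes entirely to Ingrid.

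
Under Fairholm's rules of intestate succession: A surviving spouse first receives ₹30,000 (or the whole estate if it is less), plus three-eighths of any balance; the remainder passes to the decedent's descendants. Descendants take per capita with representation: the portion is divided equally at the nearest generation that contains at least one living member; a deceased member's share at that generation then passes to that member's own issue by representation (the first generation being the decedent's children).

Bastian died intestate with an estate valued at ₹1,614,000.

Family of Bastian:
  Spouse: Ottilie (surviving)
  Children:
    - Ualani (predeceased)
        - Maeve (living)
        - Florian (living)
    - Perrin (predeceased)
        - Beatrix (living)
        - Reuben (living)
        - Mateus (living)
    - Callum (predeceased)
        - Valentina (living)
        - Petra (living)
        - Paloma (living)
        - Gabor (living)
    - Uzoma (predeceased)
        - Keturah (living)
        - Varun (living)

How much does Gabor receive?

Ottilie first takes ₹30,000, leaving a balance of ₹1,584,000. Ottilie then takes three-eighths of the balance (₹594,000), for a total of ₹624,000. The remaining ₹990,000 passes to the descendants.
No child survives, so the initial division is made at the grandchildren's generation.
The descendants' portion (₹990,000) is divided into 11 shares of ₹90,000: Maeve, Florian, Beatrix, Reuben, Mateus, Valentina, Petra, Paloma, Gabor, Keturah, and Varun each take ₹90,000.

Gabor receives ₹90,000.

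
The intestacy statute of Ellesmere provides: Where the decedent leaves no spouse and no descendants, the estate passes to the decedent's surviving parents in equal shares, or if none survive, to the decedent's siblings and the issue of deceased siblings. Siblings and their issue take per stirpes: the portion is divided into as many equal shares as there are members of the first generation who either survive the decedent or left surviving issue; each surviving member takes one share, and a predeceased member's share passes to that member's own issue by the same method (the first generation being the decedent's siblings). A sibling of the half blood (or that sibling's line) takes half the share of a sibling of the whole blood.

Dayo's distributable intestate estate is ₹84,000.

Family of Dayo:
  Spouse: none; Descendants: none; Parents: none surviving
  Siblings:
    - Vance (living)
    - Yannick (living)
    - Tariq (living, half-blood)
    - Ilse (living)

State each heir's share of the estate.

The entire ₹84,000 passes to the siblings and their issue.
Counting each half-blood sibling's line as half a unit, there are 7/2 units in ₹84,000, so one unit is ₹24,000. Whole-blood lines (Vance, Yannick, and Ilse) take ₹24,000 each; half-blood lines (Tariq) take ₹12,000 each.

Vance: ₹24,000; Yannick: ₹24,000; Tariq: ₹12,000; Ilse: ₹24,000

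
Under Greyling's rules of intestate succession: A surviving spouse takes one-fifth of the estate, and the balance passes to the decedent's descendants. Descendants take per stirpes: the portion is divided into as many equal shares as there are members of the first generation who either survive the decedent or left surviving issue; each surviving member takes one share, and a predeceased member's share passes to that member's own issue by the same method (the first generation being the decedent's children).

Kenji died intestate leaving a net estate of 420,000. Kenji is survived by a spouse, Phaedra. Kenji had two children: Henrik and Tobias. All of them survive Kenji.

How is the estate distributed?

Phaedra takes one-fifth of 420,000 = 84,000. The remaining 336,000 passes to the descendants.
The descendants' portion (336,000) is divided into 2 shares of 168,000: Henrik and Tobias each take 168,000.

Phaedra: 84,000; Henrik: 168,000; Tobias: 168,000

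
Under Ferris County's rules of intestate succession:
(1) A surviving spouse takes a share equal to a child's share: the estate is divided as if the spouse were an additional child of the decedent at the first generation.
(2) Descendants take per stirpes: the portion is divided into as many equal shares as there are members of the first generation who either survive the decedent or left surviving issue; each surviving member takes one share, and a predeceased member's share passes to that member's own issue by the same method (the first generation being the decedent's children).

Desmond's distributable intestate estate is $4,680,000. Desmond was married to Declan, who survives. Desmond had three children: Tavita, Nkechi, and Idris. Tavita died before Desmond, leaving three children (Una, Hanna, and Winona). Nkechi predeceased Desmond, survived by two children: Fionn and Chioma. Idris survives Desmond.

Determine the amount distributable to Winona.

Winona receives $390,000.

The spouse counts as an additional share at the children's level, so there are 4 primary shares of $1,170,000. Declan takes one such share ($1,170,000).
The children's combined portion ($3,510,000) is divided into 3 shares of $1,170,000: Idris takes $1,170,000; Tavita's $1,170,000 share passes to Tavita's issue; Nkechi's $1,170,000 share passes to Nkechi's issue.
Tavita's share ($1,170,000) is divided into 3 shares of $390,000: Una, Hanna, and Winona each take $390,000.
Nkechi's share ($1,170,000) is divided into 2 shares of $585,000: Fionn and Chioma each take $585,000.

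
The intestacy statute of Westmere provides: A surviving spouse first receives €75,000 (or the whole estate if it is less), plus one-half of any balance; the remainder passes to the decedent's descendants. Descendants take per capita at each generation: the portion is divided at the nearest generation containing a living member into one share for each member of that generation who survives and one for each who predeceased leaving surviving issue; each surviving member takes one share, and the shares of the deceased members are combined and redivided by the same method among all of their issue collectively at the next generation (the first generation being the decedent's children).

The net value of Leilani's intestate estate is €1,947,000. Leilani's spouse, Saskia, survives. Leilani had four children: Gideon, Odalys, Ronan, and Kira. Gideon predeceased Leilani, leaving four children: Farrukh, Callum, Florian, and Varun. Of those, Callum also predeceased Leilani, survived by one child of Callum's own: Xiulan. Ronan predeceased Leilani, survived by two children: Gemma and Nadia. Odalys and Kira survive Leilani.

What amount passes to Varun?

Saskia first takes €75,000, leaving a balance of €1,872,000. Saskia then takes one-half of the balance (€936,000), for a total of €1,011,000. The remaining €936,000 passes to the descendants.
The descendants' portion (€936,000) is divided at the children's generation into 4 shares of €234,000. Odalys and Kira each take €234,000. The 2 shares of the deceased (Gideon and Ronan) are combined into a pool of €468,000.
That pool (€468,000) is divided at the grandchildren's generation into 6 shares of €78,000. Farrukh, Florian, Varun, Gemma, and Nadia each take €78,000. The remaining share for the deceased Callum (€78,000) is carried to the next generation.
That pool (€78,000) passes entirely to Xiulan, the sole taker at the great-grandchildren's generation.

Varun receives €78,000.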